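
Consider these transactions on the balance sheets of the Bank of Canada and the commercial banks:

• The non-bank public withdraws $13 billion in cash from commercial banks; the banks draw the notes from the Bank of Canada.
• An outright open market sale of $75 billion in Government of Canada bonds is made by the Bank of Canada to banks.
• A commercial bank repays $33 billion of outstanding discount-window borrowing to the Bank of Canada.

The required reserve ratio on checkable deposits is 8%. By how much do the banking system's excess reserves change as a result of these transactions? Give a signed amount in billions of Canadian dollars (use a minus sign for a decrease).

Currency withdrawal $13 billion: reserves −$13B, deposits −$13B.
OMO sale (to banks) $75 billion: reserves −$75B, deposits 0.
Discount-window repayment $33 billion: reserves −$33B, deposits 0.
Totals: Δreserves = −$121B, Δdeposits = −$13B.
Δrequired reserves = 8% × −$13B = −$1.04B.
Δexcess reserves = Δreserves − Δrequired = −$121B − (−$1.04B) = -$119.96 billion.

-$119.96 billion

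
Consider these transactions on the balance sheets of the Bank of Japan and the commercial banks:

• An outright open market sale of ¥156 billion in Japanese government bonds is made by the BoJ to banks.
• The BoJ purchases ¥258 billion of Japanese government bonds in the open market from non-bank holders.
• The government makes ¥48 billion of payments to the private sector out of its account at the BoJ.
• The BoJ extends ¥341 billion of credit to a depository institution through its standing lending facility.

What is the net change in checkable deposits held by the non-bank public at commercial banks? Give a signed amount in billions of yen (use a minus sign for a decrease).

OMO sale (to banks) ¥156 billion: the counterparty is a bank, so public deposits are unchanged → 0.
Asset purchase (from non-banks) ¥258 billion: non-bank counterparties' bank balances rise → +¥258B.
Government spending ¥48 billion: non-bank counterparties' bank balances rise → +¥48B.
Discount-window loan ¥341 billion: the counterparty is a bank, so public deposits are unchanged → 0.
Net: 0 + 258 + 48 + 0 = +¥306 billion.

+¥306 billion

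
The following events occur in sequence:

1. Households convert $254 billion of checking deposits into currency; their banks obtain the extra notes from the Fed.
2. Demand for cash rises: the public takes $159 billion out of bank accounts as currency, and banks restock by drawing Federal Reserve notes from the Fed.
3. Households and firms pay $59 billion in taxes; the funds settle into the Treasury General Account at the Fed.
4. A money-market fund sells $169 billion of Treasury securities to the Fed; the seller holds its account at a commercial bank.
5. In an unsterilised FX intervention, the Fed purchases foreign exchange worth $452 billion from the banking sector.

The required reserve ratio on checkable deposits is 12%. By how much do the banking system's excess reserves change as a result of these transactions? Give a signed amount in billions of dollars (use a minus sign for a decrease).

Currency withdrawal $254 billion: reserves −$254B, deposits −$254B.
Currency withdrawal $159 billion: reserves −$159B, deposits −$159B.
Government account inflow $59 billion: reserves −$59B, deposits −$59B.
Asset purchase (from non-banks) $169 billion: reserves +$169B, deposits +$169B.
FX purchase $452 billion: reserves +$452B, deposits 0.
Totals: Δreserves = +$149B, Δdeposits = −$303B.
Δrequired reserves = 12% × −$303B = −$36.36B.
Δexcess reserves = Δreserves − Δrequired = +$149B − (−$36.36B) = +$185.36 billion.

+$185.36 billion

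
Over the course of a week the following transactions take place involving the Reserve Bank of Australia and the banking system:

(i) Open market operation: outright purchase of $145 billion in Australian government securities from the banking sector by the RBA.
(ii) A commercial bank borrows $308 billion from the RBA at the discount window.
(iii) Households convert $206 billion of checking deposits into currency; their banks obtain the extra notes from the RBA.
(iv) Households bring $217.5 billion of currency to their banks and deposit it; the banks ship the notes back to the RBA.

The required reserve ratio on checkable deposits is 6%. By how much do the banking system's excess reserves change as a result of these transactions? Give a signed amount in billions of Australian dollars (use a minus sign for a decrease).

OMO purchase (from banks) $145 billion: reserves +$145B, deposits 0.
Discount-window loan $308 billion: reserves +$308B, deposits 0.
Currency withdrawal $206 billion: reserves −$206B, deposits −$206B.
Currency deposit $217.5 billion: reserves +$217.5B, deposits +$217.5B.
Totals: Δreserves = +$464.5B, Δdeposits = +$11.5B.
Δrequired reserves = 6% × +$11.5B = +$0.69B.
Δexcess reserves = Δreserves − Δrequired = +$464.5B − (+$0.69B) = +$463.81 billion.

+$463.81 billion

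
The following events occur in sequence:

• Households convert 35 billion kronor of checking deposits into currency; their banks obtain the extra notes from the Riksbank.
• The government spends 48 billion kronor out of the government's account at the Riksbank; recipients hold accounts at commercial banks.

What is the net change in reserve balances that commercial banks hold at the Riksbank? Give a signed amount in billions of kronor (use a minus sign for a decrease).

Riksbank balance sheet:
  Assets:      no change
  Liabilities: Bank reserves +13B, Currency in circulation +35B, Government deposits −48B
So the change in reserve balances that commercial banks hold at the Riksbank is +13 billion.

+13 billion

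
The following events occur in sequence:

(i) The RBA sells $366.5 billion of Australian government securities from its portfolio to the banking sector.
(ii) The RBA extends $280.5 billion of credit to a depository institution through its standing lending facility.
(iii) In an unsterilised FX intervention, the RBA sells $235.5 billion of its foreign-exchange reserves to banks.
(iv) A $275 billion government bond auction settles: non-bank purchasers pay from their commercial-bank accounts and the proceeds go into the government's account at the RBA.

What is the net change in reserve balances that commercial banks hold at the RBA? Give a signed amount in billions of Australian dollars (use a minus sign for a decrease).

-$596.5 billion

OMO sale (to banks) $366.5 billion: the buying banks pay out of their reserve balances → −$366.5B.
Discount-window loan $280.5 billion: the loan is credited to the bank's reserve account → +$280.5B.
FX sale $235.5 billion: the buying banks pay out of their reserve balances → −$235.5B.
Government account inflow $275 billion: funds move from bank reserves into the government account → −$275B.
Net: −366.5 + 280.5 − 235.5 − 275 = -$596.5 billion.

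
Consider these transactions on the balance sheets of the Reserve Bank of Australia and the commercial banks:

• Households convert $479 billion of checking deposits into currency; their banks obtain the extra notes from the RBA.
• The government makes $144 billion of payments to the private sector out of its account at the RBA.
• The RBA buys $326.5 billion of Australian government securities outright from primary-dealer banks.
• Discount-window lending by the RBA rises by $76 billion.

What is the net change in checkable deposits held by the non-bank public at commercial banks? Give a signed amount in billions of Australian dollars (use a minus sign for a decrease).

-$335 billion

Currency withdrawal $479 billion: non-bank counterparties' bank balances fall → −$479B.
Government spending $144 billion: non-bank counterparties' bank balances rise → +$144B.
OMO purchase (from banks) $326.5 billion: the counterparty is a bank, so public deposits are unchanged → 0.
Discount-window loan $76 billion: the counterparty is a bank, so public deposits are unchanged → 0.
Net: −479 + 144 + 0 + 0 = -$335 billion.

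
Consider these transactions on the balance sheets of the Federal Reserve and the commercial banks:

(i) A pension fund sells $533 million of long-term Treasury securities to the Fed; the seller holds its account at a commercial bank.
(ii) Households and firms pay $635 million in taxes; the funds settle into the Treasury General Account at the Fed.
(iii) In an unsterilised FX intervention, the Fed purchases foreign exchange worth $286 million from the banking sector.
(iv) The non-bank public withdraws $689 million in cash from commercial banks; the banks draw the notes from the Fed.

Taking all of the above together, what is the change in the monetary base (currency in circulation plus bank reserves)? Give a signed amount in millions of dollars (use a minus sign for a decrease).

+$184 million

Fed balance sheet:
  Assets:      Securities +$533M, Foreign assets +$286M
  Liabilities: Bank reserves −$505M, Currency in circulation +$689M, Government deposits +$635M
Monetary base = currency + reserves: +$689M + (−$505M) = +$184 million.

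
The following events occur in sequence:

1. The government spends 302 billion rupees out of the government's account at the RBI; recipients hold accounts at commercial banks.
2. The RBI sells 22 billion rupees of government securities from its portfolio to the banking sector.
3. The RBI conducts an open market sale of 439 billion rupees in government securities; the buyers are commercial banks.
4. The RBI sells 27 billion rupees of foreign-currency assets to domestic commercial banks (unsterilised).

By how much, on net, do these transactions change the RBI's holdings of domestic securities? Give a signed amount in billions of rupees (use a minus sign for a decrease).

RBI balance sheet:
  Assets:      Securities −461B, Foreign assets −27B
  Liabilities: Bank reserves −186B, Government deposits −302B
So the change in the RBI's holdings of domestic securities is -461 billion.

-461 billion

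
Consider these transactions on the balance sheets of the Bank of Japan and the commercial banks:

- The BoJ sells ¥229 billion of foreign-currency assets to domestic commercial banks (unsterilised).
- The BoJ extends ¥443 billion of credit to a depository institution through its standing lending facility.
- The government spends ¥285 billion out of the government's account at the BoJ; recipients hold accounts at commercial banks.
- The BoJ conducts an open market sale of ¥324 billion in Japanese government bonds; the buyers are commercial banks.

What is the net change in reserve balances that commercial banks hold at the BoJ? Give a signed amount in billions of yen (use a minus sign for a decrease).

+¥175 billion

BoJ balance sheet:
  Assets:      Securities −¥324B, Loans to banks +¥443B, Foreign assets −¥229B
  Liabilities: Bank reserves +¥175B, Government deposits −¥285B
Commercial banking system:
  Assets:      Reserves at CB +¥175B, Securities +¥324B, Foreign assets +¥229B
  Liabilities: Checkable deposits +¥285B, Borrowings from CB +¥443B
So the change in reserve balances that commercial banks hold at the BoJ is +¥175 billion.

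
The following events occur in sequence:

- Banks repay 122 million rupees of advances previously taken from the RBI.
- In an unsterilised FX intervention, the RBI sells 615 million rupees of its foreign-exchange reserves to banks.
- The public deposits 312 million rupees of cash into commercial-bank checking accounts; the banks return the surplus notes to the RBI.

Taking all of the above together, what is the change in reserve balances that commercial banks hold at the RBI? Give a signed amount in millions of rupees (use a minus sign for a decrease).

-425 million

RBI balance sheet:
  Assets:      Loans to banks −122M, Foreign assets −615M
  Liabilities: Bank reserves −425M, Currency in circulation −312M
So the change in reserve balances that commercial banks hold at the RBI is -425 million.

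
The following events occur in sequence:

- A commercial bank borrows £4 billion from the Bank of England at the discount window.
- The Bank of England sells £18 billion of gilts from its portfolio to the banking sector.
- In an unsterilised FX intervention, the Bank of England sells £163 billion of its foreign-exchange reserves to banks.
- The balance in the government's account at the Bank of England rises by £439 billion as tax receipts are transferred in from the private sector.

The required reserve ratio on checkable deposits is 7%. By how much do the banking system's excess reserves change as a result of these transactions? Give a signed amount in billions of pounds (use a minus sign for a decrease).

-£585.27 billion

Discount-window loan £4 billion: reserves +£4B, deposits 0.
OMO sale (to banks) £18 billion: reserves −£18B, deposits 0.
FX sale £163 billion: reserves −£163B, deposits 0.
Government account inflow £439 billion: reserves −£439B, deposits −£439B.
Totals: Δreserves = −£616B, Δdeposits = −£439B.
Δrequired reserves = 7% × −£439B = −£30.73B.
Δexcess reserves = Δreserves − Δrequired = −£616B − (−£30.73B) = -£585.27 billion.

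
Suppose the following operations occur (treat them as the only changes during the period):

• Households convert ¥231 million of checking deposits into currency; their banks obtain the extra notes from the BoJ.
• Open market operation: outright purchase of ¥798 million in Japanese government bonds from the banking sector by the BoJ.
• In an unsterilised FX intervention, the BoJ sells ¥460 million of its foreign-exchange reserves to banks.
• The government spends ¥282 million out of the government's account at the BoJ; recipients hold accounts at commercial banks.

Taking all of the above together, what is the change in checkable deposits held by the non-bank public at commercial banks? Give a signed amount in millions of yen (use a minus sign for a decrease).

BoJ balance sheet:
  Assets:      Securities +¥798M, Foreign assets −¥460M
  Liabilities: Bank reserves +¥389M, Currency in circulation +¥231M, Government deposits −¥282M
Commercial banking system:
  Assets:      Reserves at CB +¥389M, Securities −¥798M, Foreign assets +¥460M
  Liabilities: Checkable deposits +¥51M
So the change in checkable deposits held by the non-bank public at commercial banks is +¥51 million.

+¥51 million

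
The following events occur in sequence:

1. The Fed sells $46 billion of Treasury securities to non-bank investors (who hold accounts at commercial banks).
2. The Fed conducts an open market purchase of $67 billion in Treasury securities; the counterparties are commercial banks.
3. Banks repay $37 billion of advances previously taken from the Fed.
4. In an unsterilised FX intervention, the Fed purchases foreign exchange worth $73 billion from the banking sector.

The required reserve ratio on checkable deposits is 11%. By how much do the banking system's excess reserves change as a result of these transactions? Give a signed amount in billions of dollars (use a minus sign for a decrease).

Asset sale (to non-banks) $46 billion: reserves −$46B, deposits −$46B.
OMO purchase (from banks) $67 billion: reserves +$67B, deposits 0.
Discount-window repayment $37 billion: reserves −$37B, deposits 0.
FX purchase $73 billion: reserves +$73B, deposits 0.
Totals: Δreserves = +$57B, Δdeposits = −$46B.
Δrequired reserves = 11% × −$46B = −$5.06B.
Δexcess reserves = Δreserves − Δrequired = +$57B − (−$5.06B) = +$62.06 billion.

+$62.06 billion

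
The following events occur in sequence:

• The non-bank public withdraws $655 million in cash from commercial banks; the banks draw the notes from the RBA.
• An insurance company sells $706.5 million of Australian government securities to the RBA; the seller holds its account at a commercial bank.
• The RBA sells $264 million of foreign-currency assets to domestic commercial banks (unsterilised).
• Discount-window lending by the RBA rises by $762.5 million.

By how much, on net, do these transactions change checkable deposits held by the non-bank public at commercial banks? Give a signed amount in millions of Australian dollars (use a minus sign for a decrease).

+$51.5 million

Currency withdrawal $655 million: non-bank counterparties' bank balances fall → −$655M.
Asset purchase (from non-banks) $706.5 million: non-bank counterparties' bank balances rise → +$706.5M.
FX sale $264 million: the counterparty is a bank, so public deposits are unchanged → 0.
Discount-window loan $762.5 million: the counterparty is a bank, so public deposits are unchanged → 0.
Net: −655 + 706.5 + 0 + 0 = +$51.5 million.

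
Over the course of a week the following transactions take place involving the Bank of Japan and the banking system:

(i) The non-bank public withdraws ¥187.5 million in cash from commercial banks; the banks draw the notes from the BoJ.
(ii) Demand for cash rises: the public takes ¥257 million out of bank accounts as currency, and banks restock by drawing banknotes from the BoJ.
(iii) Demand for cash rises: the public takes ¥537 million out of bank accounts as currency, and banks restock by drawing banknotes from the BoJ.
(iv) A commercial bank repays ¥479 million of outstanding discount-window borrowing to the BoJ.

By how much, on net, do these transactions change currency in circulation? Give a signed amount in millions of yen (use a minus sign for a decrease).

Currency withdrawal ¥187.5 million: notes leave the central bank → +¥187.5M.
Currency withdrawal ¥257 million: notes leave the central bank → +¥257M.
Currency withdrawal ¥537 million: notes leave the central bank → +¥537M.
Discount-window repayment ¥479 million: no currency enters or leaves circulation → 0.
Net: 187.5 + 257 + 537 + 0 = +¥981.5 million.

+¥981.5 million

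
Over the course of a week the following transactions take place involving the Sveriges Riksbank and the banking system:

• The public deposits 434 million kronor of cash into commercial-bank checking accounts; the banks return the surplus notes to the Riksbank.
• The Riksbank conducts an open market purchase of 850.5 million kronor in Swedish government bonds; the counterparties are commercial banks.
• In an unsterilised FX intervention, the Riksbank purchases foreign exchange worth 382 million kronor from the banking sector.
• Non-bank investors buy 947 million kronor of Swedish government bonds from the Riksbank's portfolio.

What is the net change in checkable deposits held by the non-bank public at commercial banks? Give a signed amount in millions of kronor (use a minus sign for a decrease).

-513 million

Currency deposit 434 million kronor: non-bank counterparties' bank balances rise → +434M.
OMO purchase (from banks) 850.5 million kronor: the counterparty is a bank, so public deposits are unchanged → 0.
FX purchase 382 million kronor: the counterparty is a bank, so public deposits are unchanged → 0.
Asset sale (to non-banks) 947 million kronor: non-bank counterparties' bank balances fall → −947M.
Net: 434 + 0 + 0 − 947 = -513 million.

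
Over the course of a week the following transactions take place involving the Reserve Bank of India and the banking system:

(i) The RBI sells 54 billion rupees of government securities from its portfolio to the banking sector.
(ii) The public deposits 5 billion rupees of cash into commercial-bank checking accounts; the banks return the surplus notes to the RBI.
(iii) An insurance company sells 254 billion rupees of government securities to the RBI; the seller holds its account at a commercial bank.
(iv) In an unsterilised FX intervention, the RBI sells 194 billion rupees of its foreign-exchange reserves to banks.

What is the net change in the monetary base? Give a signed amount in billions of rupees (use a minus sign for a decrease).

RBI balance sheet:
  Assets:      Securities +200B, Foreign assets −194B
  Liabilities: Bank reserves +11B, Currency in circulation −5B
Monetary base = currency + reserves: −5B + (+11B) = +6 billion.

+6 billion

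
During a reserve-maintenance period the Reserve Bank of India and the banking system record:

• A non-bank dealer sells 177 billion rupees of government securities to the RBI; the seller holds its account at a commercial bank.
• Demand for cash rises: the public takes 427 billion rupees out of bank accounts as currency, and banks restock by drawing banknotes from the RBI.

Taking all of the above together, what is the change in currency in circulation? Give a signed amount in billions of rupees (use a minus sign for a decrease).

Asset purchase (from non-banks) 177 billion rupees: no currency enters or leaves circulation → 0.
Currency withdrawal 427 billion rupees: notes leave the central bank → +427B.
Net: 0 + 427 = +427 billion.

+427 billion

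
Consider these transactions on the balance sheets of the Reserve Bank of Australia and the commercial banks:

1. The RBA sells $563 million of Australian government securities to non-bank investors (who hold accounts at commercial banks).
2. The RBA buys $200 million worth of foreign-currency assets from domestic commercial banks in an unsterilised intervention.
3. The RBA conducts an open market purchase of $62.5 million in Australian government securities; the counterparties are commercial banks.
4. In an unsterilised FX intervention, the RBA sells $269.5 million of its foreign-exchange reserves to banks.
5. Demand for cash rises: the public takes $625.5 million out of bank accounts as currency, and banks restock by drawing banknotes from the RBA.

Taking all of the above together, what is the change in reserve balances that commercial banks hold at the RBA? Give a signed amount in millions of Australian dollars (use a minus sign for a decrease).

-$1195.5 million

RBA balance sheet:
  Assets:      Securities −$500.5M, Foreign assets −$69.5M
  Liabilities: Bank reserves −$1195.5M, Currency in circulation +$625.5M
So the change in reserve balances that commercial banks hold at the RBA is -$1195.5 million.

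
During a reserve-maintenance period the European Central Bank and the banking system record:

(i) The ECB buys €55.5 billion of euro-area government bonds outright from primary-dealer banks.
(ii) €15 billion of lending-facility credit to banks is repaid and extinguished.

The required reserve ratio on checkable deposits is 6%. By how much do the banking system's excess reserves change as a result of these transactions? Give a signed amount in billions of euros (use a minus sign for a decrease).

+€40.5 billion

OMO purchase (from banks) €55.5 billion: reserves +€55.5B, deposits 0.
Discount-window repayment €15 billion: reserves −€15B, deposits 0.
Totals: Δreserves = +€40.5B, Δdeposits = 0.
Δrequired reserves = 6% × 0 = 0.
Δexcess reserves = Δreserves − Δrequired = +€40.5B − (0) = +€40.5 billion.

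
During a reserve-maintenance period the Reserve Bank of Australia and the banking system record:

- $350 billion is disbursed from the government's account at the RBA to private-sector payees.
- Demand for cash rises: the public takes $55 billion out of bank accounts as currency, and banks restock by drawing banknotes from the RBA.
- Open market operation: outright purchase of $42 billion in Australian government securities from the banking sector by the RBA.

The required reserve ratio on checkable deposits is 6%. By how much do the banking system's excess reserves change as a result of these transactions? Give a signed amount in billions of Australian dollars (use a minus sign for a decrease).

Government spending $350 billion: reserves +$350B, deposits +$350B.
Currency withdrawal $55 billion: reserves −$55B, deposits −$55B.
OMO purchase (from banks) $42 billion: reserves +$42B, deposits 0.
Totals: Δreserves = +$337B, Δdeposits = +$295B.
Δrequired reserves = 6% × +$295B = +$17.7B.
Δexcess reserves = Δreserves − Δrequired = +$337B − (+$17.7B) = +$319.3 billion.

+$319.3 billion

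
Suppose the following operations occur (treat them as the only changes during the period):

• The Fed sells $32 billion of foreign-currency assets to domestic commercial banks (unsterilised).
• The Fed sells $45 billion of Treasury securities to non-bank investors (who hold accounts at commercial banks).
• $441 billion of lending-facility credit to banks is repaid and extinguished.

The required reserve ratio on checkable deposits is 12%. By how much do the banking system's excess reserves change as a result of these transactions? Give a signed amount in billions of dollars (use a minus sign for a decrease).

FX sale $32 billion: reserves −$32B, deposits 0.
Asset sale (to non-banks) $45 billion: reserves −$45B, deposits −$45B.
Discount-window repayment $441 billion: reserves −$441B, deposits 0.
Totals: Δreserves = −$518B, Δdeposits = −$45B.
Δrequired reserves = 12% × −$45B = −$5.4B.
Δexcess reserves = Δreserves − Δrequired = −$518B − (−$5.4B) = -$512.6 billion.

-$512.6 billion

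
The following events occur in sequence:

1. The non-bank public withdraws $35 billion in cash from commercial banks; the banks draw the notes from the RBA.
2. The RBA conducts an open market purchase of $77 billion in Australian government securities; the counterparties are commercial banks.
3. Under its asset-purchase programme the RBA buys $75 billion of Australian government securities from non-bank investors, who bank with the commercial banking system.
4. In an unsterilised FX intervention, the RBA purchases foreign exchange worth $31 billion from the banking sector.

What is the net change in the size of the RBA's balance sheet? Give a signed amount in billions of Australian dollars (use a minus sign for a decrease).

+$183 billion

Currency withdrawal $35 billion: only the composition of liabilities changes → 0.
OMO purchase (from banks) $77 billion: an RBA asset is acquired → +$77B.
Asset purchase (from non-banks) $75 billion: an RBA asset is acquired → +$75B.
FX purchase $31 billion: an RBA asset is acquired → +$31B.
Net: 0 + 77 + 75 + 31 = +$183 billion.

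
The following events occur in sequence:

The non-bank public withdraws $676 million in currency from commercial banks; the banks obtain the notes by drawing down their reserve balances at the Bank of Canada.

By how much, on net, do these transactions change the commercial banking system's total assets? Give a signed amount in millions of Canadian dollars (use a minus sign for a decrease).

-$676 million

Currency withdrawal $676 million: bank balance sheets shrink → −$676M.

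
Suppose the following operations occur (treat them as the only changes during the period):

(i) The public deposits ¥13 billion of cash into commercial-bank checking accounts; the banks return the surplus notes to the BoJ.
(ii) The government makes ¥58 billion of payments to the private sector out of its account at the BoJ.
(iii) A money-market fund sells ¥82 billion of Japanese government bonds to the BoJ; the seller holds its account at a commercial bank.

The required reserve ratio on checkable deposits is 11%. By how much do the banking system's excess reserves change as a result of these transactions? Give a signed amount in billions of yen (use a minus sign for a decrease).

Currency deposit ¥13 billion: reserves +¥13B, deposits +¥13B.
Government spending ¥58 billion: reserves +¥58B, deposits +¥58B.
Asset purchase (from non-banks) ¥82 billion: reserves +¥82B, deposits +¥82B.
Totals: Δreserves = +¥153B, Δdeposits = +¥153B.
Δrequired reserves = 11% × +¥153B = +¥16.83B.
Δexcess reserves = Δreserves − Δrequired = +¥153B − (+¥16.83B) = +¥136.17 billion.

+¥136.17 billion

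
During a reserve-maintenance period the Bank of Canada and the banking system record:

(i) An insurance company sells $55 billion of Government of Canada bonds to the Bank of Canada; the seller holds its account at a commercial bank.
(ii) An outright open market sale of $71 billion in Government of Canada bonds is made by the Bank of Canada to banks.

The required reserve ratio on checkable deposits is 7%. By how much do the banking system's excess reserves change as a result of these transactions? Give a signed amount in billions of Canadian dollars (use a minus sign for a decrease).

-$19.85 billion

Asset purchase (from non-banks) $55 billion: reserves +$55B, deposits +$55B.
OMO sale (to banks) $71 billion: reserves −$71B, deposits 0.
Totals: Δreserves = −$16B, Δdeposits = +$55B.
Δrequired reserves = 7% × +$55B = +$3.85B.
Δexcess reserves = Δreserves − Δrequired = −$16B − (+$3.85B) = -$19.85 billion.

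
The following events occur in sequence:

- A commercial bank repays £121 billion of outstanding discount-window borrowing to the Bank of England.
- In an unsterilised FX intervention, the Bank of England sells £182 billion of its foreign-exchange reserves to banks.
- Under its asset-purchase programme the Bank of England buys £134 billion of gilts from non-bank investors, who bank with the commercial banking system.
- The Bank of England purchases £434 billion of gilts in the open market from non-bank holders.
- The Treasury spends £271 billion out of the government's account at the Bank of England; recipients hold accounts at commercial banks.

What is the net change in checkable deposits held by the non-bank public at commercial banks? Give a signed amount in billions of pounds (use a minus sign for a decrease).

Discount-window repayment £121 billion: the counterparty is a bank, so public deposits are unchanged → 0.
FX sale £182 billion: the counterparty is a bank, so public deposits are unchanged → 0.
Asset purchase (from non-banks) £134 billion: non-bank counterparties' bank balances rise → +£134B.
Asset purchase (from non-banks) £434 billion: non-bank counterparties' bank balances rise → +£434B.
Government spending £271 billion: non-bank counterparties' bank balances rise → +£271B.
Net: 0 + 0 + 134 + 434 + 271 = +£839 billion.

+£839 billion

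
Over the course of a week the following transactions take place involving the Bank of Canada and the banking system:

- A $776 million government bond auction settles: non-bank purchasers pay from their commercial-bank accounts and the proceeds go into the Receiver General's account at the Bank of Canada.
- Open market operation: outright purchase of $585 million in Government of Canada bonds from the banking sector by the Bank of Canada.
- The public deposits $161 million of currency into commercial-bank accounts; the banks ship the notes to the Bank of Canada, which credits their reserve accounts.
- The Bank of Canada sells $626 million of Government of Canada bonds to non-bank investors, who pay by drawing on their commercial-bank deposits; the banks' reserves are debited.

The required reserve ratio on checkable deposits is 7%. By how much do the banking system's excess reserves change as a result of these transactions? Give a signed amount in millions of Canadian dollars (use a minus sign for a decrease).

Government account inflow $776 million: reserves −$776M, deposits −$776M.
OMO purchase (from banks) $585 million: reserves +$585M, deposits 0.
Currency deposit $161 million: reserves +$161M, deposits +$161M.
Asset sale (to non-banks) $626 million: reserves −$626M, deposits −$626M.
Totals: Δreserves = −$656M, Δdeposits = −$1241M.
Δrequired reserves = 7% × −$1241M = −$86.87M.
Δexcess reserves = Δreserves − Δrequired = −$656M − (−$86.87M) = -$569.13 million.

-$569.13 million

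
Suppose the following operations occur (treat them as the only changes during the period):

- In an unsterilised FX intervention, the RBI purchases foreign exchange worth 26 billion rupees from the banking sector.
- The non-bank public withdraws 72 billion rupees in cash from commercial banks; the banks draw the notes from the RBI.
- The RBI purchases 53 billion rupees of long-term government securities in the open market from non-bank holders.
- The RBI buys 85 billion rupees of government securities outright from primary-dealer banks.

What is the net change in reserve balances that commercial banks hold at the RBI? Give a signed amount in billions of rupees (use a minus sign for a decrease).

+92 billion

FX purchase 26 billion rupees: the RBI pays by crediting reserve accounts → +26B.
Currency withdrawal 72 billion rupees: banks swap reserves for currency → −72B.
Asset purchase (from non-banks) 53 billion rupees: the RBI pays by crediting reserve accounts → +53B.
OMO purchase (from banks) 85 billion rupees: the RBI pays by crediting reserve accounts → +85B.
Net: 26 − 72 + 53 + 85 = +92 billion.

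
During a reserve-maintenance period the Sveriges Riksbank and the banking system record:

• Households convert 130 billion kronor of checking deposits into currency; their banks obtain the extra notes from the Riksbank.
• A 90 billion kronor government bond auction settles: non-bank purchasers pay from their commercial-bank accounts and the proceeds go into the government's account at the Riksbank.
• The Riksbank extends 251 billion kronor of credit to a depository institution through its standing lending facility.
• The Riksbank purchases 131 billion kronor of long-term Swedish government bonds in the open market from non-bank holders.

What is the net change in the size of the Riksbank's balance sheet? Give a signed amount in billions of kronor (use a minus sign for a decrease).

Riksbank balance sheet:
  Assets:      Securities +131B, Loans to banks +251B
  Liabilities: Bank reserves +162B, Currency in circulation +130B, Government deposits +90B
Change in total Riksbank assets = +382 billion.

+382 billion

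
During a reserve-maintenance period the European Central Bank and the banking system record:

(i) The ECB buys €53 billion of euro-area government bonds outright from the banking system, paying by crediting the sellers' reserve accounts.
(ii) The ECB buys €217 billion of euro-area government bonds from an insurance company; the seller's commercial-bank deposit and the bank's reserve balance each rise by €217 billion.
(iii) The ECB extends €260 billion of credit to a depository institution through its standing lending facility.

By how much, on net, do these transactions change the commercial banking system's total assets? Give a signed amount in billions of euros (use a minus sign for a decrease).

+€477 billion

ECB balance sheet:
  Assets:      Securities +€270B, Loans to banks +€260B
  Liabilities: Bank reserves +€530B
Commercial banking system:
  Assets:      Reserves at CB +€530B, Securities −€53B
  Liabilities: Checkable deposits +€217B, Borrowings from CB +€260B
Change in total bank assets = +€477 billion.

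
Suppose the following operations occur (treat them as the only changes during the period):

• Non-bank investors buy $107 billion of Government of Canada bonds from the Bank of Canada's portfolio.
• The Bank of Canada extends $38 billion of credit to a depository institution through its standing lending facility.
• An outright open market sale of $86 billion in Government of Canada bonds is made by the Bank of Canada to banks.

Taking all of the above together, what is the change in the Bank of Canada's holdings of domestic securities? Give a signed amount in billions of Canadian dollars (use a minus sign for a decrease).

Bank of Canada balance sheet:
  Assets:      Securities −$193B, Loans to banks +$38B
  Liabilities: Bank reserves −$155B
So the change in the Bank of Canada's holdings of domestic securities is -$193 billion.

-$193 billion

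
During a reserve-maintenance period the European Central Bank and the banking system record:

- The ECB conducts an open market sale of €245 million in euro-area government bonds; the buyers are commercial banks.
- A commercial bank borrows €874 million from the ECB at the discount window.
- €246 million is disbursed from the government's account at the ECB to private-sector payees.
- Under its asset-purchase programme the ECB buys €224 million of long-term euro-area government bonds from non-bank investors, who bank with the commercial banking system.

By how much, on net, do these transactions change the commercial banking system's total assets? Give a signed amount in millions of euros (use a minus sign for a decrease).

+€1344 million

OMO sale (to banks) €245 million: just an asset swap on bank balance sheets → 0.
Discount-window loan €874 million: bank balance sheets expand → +€874M.
Government spending €246 million: bank balance sheets expand → +€246M.
Asset purchase (from non-banks) €224 million: bank balance sheets expand → +€224M.
Net: 0 + 874 + 246 + 224 = +€1344 million.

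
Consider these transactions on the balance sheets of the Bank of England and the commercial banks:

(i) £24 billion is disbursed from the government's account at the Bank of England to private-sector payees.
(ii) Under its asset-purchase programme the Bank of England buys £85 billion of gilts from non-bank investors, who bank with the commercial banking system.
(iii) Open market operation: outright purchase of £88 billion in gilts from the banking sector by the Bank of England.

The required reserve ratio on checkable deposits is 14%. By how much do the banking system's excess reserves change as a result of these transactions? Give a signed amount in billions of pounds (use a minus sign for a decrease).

Government spending £24 billion: reserves +£24B, deposits +£24B.
Asset purchase (from non-banks) £85 billion: reserves +£85B, deposits +£85B.
OMO purchase (from banks) £88 billion: reserves +£88B, deposits 0.
Totals: Δreserves = +£197B, Δdeposits = +£109B.
Δrequired reserves = 14% × +£109B = +£15.26B.
Δexcess reserves = Δreserves − Δrequired = +£197B − (+£15.26B) = +£181.74 billion.

+£181.74 billion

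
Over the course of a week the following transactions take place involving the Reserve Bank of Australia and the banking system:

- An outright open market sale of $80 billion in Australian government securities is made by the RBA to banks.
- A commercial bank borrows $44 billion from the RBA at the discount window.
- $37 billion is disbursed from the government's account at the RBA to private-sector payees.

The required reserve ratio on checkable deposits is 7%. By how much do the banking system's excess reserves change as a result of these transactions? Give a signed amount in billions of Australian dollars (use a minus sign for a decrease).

-$1.59 billion

OMO sale (to banks) $80 billion: reserves −$80B, deposits 0.
Discount-window loan $44 billion: reserves +$44B, deposits 0.
Government spending $37 billion: reserves +$37B, deposits +$37B.
Totals: Δreserves = +$1B, Δdeposits = +$37B.
Δrequired reserves = 7% × +$37B = +$2.59B.
Δexcess reserves = Δreserves − Δrequired = +$1B − (+$2.59B) = -$1.59 billion.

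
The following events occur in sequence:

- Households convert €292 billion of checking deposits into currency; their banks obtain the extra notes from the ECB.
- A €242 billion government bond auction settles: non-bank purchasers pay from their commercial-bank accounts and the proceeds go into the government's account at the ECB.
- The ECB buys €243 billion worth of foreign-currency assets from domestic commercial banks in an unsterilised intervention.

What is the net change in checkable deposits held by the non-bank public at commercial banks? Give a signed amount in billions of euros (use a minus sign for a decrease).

-€534 billion

Currency withdrawal €292 billion: non-bank counterparties' bank balances fall → −€292B.
Government account inflow €242 billion: non-bank counterparties' bank balances fall → −€242B.
FX purchase €243 billion: the counterparty is a bank, so public deposits are unchanged → 0.
Net: −292 − 242 + 0 = -€534 billion.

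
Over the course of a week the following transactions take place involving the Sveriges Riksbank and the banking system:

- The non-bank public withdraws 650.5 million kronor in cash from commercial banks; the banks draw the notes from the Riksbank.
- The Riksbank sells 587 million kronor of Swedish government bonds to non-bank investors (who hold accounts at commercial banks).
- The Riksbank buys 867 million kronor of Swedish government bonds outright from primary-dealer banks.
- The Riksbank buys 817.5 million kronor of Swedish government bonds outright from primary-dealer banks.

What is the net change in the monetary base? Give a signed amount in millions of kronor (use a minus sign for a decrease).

+1097.5 million

Riksbank balance sheet:
  Assets:      Securities +1097.5M
  Liabilities: Bank reserves +447M, Currency in circulation +650.5M
Commercial banking system:
  Assets:      Reserves at CB +447M, Securities −1684.5M
  Liabilities: Checkable deposits −1237.5M
Monetary base = currency + reserves: +650.5M + (+447M) = +1097.5 million.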